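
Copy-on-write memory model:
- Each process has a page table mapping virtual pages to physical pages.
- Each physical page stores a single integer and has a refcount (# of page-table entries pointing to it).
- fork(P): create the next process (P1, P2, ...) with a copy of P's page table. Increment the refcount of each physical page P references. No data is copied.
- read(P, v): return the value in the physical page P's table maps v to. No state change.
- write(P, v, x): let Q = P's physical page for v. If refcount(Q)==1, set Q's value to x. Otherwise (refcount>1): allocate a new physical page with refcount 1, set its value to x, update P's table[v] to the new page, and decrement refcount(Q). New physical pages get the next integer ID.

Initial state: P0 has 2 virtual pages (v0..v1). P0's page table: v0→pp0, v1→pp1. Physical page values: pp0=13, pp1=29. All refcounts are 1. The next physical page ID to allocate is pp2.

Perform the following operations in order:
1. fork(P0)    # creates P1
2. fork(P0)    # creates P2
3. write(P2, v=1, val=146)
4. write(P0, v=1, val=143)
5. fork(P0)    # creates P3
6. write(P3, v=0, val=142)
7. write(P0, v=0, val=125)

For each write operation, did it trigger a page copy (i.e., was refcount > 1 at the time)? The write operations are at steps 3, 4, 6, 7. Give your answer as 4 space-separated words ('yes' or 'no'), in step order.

Op 1: fork(P0) -> P1. 2 ppages; refcounts: pp0:2 pp1:2
Op 2: fork(P0) -> P2. 2 ppages; refcounts: pp0:3 pp1:3
Op 3: write(P2, v1, 146). refcount(pp1)=3>1 -> COPY to pp2. 3 ppages; refcounts: pp0:3 pp1:2 pp2:1
Op 4: write(P0, v1, 143). refcount(pp1)=2>1 -> COPY to pp3. 4 ppages; refcounts: pp0:3 pp1:1 pp2:1 pp3:1
Op 5: fork(P0) -> P3. 4 ppages; refcounts: pp0:4 pp1:1 pp2:1 pp3:2
Op 6: write(P3, v0, 142). refcount(pp0)=4>1 -> COPY to pp4. 5 ppages; refcounts: pp0:3 pp1:1 pp2:1 pp3:2 pp4:1
Op 7: write(P0, v0, 125). refcount(pp0)=3>1 -> COPY to pp5. 6 ppages; refcounts: pp0:2 pp1:1 pp2:1 pp3:2 pp4:1 pp5:1

yes yes yes yes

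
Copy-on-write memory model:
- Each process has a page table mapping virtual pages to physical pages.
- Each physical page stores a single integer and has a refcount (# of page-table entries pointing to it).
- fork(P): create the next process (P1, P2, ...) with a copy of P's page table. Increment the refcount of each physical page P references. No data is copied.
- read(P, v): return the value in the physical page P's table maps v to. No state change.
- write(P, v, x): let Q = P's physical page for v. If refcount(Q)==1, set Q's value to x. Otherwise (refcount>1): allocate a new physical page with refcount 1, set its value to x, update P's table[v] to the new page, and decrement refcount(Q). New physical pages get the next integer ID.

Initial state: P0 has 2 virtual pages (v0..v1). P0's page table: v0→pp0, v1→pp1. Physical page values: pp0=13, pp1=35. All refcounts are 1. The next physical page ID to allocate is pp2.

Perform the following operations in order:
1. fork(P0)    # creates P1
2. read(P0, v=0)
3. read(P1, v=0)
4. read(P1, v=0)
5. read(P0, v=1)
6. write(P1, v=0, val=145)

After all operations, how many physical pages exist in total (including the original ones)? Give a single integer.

Answer: 3

Derivation:
Op 1: fork(P0) -> P1. 2 ppages; refcounts: pp0:2 pp1:2
Op 2: read(P0, v0) -> 13. No state change.
Op 3: read(P1, v0) -> 13. No state change.
Op 4: read(P1, v0) -> 13. No state change.
Op 5: read(P0, v1) -> 35. No state change.
Op 6: write(P1, v0, 145). refcount(pp0)=2>1 -> COPY to pp2. 3 ppages; refcounts: pp0:1 pp1:2 pp2:1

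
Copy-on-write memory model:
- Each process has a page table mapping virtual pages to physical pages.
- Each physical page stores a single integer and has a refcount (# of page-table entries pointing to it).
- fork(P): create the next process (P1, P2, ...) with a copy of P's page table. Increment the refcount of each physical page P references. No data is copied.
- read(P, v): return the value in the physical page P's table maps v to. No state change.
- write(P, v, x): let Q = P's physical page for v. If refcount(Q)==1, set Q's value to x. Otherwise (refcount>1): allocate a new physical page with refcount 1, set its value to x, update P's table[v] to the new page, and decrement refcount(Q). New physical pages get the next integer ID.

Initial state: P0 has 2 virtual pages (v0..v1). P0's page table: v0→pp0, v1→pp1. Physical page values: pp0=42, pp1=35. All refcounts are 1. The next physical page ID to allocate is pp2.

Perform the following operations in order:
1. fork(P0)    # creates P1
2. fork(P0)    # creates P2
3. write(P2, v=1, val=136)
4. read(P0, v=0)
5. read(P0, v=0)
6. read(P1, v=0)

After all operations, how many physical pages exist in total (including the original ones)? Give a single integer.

Op 1: fork(P0) -> P1. 2 ppages; refcounts: pp0:2 pp1:2
Op 2: fork(P0) -> P2. 2 ppages; refcounts: pp0:3 pp1:3
Op 3: write(P2, v1, 136). refcount(pp1)=3>1 -> COPY to pp2. 3 ppages; refcounts: pp0:3 pp1:2 pp2:1
Op 4: read(P0, v0) -> 42. No state change.
Op 5: read(P0, v0) -> 42. No state change.
Op 6: read(P1, v0) -> 42. No state change.

Answer: 3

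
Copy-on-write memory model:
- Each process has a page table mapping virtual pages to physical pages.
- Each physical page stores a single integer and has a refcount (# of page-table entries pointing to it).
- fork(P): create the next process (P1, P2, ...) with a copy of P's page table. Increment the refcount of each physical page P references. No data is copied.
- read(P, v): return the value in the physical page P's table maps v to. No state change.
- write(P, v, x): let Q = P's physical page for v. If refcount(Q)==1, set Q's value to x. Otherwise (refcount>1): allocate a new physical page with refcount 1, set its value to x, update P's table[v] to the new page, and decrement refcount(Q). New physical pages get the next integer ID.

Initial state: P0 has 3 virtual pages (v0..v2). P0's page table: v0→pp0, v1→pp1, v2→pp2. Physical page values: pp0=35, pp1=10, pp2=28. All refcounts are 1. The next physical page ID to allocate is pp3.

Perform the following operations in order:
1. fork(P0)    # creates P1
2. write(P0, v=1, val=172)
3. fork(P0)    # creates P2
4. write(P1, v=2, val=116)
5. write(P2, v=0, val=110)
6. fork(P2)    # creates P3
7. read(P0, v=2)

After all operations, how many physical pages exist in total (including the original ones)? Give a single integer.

Answer: 6

Derivation:
Op 1: fork(P0) -> P1. 3 ppages; refcounts: pp0:2 pp1:2 pp2:2
Op 2: write(P0, v1, 172). refcount(pp1)=2>1 -> COPY to pp3. 4 ppages; refcounts: pp0:2 pp1:1 pp2:2 pp3:1
Op 3: fork(P0) -> P2. 4 ppages; refcounts: pp0:3 pp1:1 pp2:3 pp3:2
Op 4: write(P1, v2, 116). refcount(pp2)=3>1 -> COPY to pp4. 5 ppages; refcounts: pp0:3 pp1:1 pp2:2 pp3:2 pp4:1
Op 5: write(P2, v0, 110). refcount(pp0)=3>1 -> COPY to pp5. 6 ppages; refcounts: pp0:2 pp1:1 pp2:2 pp3:2 pp4:1 pp5:1
Op 6: fork(P2) -> P3. 6 ppages; refcounts: pp0:2 pp1:1 pp2:3 pp3:3 pp4:1 pp5:2
Op 7: read(P0, v2) -> 28. No state change.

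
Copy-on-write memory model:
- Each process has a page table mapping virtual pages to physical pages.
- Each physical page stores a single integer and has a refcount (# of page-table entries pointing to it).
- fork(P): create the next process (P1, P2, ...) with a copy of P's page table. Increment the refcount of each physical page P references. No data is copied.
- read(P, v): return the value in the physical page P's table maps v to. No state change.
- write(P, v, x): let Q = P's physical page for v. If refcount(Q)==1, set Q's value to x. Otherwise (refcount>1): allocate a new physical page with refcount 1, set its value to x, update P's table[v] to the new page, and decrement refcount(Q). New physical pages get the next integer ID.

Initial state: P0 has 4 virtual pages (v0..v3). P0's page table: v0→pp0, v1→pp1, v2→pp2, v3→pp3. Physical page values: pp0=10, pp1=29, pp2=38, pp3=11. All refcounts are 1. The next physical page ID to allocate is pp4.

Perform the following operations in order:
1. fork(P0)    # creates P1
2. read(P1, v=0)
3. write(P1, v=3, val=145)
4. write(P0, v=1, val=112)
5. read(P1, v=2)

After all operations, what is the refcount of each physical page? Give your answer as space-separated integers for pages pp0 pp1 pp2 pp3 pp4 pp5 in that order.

Op 1: fork(P0) -> P1. 4 ppages; refcounts: pp0:2 pp1:2 pp2:2 pp3:2
Op 2: read(P1, v0) -> 10. No state change.
Op 3: write(P1, v3, 145). refcount(pp3)=2>1 -> COPY to pp4. 5 ppages; refcounts: pp0:2 pp1:2 pp2:2 pp3:1 pp4:1
Op 4: write(P0, v1, 112). refcount(pp1)=2>1 -> COPY to pp5. 6 ppages; refcounts: pp0:2 pp1:1 pp2:2 pp3:1 pp4:1 pp5:1
Op 5: read(P1, v2) -> 38. No state change.

Answer: 2 1 2 1 1 1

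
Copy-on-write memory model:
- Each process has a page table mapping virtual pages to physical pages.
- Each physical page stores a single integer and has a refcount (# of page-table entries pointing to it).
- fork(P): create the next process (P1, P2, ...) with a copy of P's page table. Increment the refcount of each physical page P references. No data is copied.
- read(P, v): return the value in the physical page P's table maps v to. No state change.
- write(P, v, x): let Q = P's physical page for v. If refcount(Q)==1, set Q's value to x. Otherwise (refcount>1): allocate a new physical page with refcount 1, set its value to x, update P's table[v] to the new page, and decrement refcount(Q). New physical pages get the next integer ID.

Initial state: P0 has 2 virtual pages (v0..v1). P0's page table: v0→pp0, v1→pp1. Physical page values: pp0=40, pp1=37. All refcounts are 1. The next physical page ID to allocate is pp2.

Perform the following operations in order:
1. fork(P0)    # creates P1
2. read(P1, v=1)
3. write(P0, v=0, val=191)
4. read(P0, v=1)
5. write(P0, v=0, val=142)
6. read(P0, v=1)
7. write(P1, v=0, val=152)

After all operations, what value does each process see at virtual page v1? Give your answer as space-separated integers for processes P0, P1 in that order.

Answer: 37 37

Derivation:
Op 1: fork(P0) -> P1. 2 ppages; refcounts: pp0:2 pp1:2
Op 2: read(P1, v1) -> 37. No state change.
Op 3: write(P0, v0, 191). refcount(pp0)=2>1 -> COPY to pp2. 3 ppages; refcounts: pp0:1 pp1:2 pp2:1
Op 4: read(P0, v1) -> 37. No state change.
Op 5: write(P0, v0, 142). refcount(pp2)=1 -> write in place. 3 ppages; refcounts: pp0:1 pp1:2 pp2:1
Op 6: read(P0, v1) -> 37. No state change.
Op 7: write(P1, v0, 152). refcount(pp0)=1 -> write in place. 3 ppages; refcounts: pp0:1 pp1:2 pp2:1
P0: v1 -> pp1 = 37
P1: v1 -> pp1 = 37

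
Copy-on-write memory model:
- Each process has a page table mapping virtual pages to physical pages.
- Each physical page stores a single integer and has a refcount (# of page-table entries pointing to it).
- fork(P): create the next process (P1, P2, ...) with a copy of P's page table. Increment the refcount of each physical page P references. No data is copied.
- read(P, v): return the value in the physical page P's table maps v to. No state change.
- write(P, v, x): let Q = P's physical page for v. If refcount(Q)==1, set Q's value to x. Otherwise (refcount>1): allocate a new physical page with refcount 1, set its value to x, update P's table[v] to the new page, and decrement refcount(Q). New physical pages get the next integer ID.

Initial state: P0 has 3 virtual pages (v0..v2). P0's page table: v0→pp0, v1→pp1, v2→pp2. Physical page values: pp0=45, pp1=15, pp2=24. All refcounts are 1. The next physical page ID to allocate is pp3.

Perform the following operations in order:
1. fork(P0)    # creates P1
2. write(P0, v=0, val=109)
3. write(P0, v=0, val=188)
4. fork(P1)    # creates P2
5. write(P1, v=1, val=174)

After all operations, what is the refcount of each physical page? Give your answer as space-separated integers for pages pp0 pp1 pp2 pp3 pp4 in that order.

Op 1: fork(P0) -> P1. 3 ppages; refcounts: pp0:2 pp1:2 pp2:2
Op 2: write(P0, v0, 109). refcount(pp0)=2>1 -> COPY to pp3. 4 ppages; refcounts: pp0:1 pp1:2 pp2:2 pp3:1
Op 3: write(P0, v0, 188). refcount(pp3)=1 -> write in place. 4 ppages; refcounts: pp0:1 pp1:2 pp2:2 pp3:1
Op 4: fork(P1) -> P2. 4 ppages; refcounts: pp0:2 pp1:3 pp2:3 pp3:1
Op 5: write(P1, v1, 174). refcount(pp1)=3>1 -> COPY to pp4. 5 ppages; refcounts: pp0:2 pp1:2 pp2:3 pp3:1 pp4:1

Answer: 2 2 3 1 1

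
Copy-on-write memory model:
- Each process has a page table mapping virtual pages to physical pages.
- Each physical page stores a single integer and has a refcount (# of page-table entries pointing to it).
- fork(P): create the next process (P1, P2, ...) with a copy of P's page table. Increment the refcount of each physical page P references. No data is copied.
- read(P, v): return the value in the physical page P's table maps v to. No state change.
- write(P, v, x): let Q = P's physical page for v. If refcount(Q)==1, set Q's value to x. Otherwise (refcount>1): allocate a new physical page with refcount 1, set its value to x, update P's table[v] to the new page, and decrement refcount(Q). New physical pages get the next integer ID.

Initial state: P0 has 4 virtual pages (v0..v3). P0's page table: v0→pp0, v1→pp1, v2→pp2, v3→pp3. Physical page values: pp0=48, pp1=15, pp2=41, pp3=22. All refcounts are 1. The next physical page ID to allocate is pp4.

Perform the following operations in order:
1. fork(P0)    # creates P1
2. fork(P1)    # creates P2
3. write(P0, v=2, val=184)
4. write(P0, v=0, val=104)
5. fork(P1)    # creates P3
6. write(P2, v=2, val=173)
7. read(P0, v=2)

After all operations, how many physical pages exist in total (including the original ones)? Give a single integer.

Answer: 7

Derivation:
Op 1: fork(P0) -> P1. 4 ppages; refcounts: pp0:2 pp1:2 pp2:2 pp3:2
Op 2: fork(P1) -> P2. 4 ppages; refcounts: pp0:3 pp1:3 pp2:3 pp3:3
Op 3: write(P0, v2, 184). refcount(pp2)=3>1 -> COPY to pp4. 5 ppages; refcounts: pp0:3 pp1:3 pp2:2 pp3:3 pp4:1
Op 4: write(P0, v0, 104). refcount(pp0)=3>1 -> COPY to pp5. 6 ppages; refcounts: pp0:2 pp1:3 pp2:2 pp3:3 pp4:1 pp5:1
Op 5: fork(P1) -> P3. 6 ppages; refcounts: pp0:3 pp1:4 pp2:3 pp3:4 pp4:1 pp5:1
Op 6: write(P2, v2, 173). refcount(pp2)=3>1 -> COPY to pp6. 7 ppages; refcounts: pp0:3 pp1:4 pp2:2 pp3:4 pp4:1 pp5:1 pp6:1
Op 7: read(P0, v2) -> 184. No state change.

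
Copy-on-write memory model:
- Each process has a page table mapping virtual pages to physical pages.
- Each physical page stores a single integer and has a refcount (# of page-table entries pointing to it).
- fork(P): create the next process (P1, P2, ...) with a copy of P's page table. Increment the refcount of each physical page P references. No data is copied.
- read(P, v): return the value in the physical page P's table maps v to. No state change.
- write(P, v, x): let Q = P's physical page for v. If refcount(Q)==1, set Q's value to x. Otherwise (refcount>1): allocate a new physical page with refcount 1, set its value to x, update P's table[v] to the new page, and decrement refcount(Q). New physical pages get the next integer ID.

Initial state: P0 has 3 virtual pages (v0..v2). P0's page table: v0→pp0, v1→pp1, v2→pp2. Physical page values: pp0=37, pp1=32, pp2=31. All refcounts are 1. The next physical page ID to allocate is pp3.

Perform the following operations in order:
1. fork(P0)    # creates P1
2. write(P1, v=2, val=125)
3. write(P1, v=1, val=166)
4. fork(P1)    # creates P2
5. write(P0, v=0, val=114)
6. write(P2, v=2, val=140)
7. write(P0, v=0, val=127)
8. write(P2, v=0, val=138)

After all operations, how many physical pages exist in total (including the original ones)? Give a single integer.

Op 1: fork(P0) -> P1. 3 ppages; refcounts: pp0:2 pp1:2 pp2:2
Op 2: write(P1, v2, 125). refcount(pp2)=2>1 -> COPY to pp3. 4 ppages; refcounts: pp0:2 pp1:2 pp2:1 pp3:1
Op 3: write(P1, v1, 166). refcount(pp1)=2>1 -> COPY to pp4. 5 ppages; refcounts: pp0:2 pp1:1 pp2:1 pp3:1 pp4:1
Op 4: fork(P1) -> P2. 5 ppages; refcounts: pp0:3 pp1:1 pp2:1 pp3:2 pp4:2
Op 5: write(P0, v0, 114). refcount(pp0)=3>1 -> COPY to pp5. 6 ppages; refcounts: pp0:2 pp1:1 pp2:1 pp3:2 pp4:2 pp5:1
Op 6: write(P2, v2, 140). refcount(pp3)=2>1 -> COPY to pp6. 7 ppages; refcounts: pp0:2 pp1:1 pp2:1 pp3:1 pp4:2 pp5:1 pp6:1
Op 7: write(P0, v0, 127). refcount(pp5)=1 -> write in place. 7 ppages; refcounts: pp0:2 pp1:1 pp2:1 pp3:1 pp4:2 pp5:1 pp6:1
Op 8: write(P2, v0, 138). refcount(pp0)=2>1 -> COPY to pp7. 8 ppages; refcounts: pp0:1 pp1:1 pp2:1 pp3:1 pp4:2 pp5:1 pp6:1 pp7:1

Answer: 8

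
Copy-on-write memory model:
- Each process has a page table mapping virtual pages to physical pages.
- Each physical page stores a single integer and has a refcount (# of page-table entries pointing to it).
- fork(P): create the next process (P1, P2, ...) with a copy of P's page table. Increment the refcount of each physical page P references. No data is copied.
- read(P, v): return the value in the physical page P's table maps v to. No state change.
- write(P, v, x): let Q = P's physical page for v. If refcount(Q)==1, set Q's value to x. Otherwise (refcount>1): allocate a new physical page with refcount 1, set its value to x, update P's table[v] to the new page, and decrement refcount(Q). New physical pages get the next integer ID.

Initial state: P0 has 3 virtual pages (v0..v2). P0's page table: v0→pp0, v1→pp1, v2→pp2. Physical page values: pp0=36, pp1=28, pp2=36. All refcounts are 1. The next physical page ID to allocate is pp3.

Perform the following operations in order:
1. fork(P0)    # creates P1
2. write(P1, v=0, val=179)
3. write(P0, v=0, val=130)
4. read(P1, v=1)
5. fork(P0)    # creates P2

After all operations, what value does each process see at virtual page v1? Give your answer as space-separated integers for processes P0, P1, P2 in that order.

Answer: 28 28 28

Derivation:
Op 1: fork(P0) -> P1. 3 ppages; refcounts: pp0:2 pp1:2 pp2:2
Op 2: write(P1, v0, 179). refcount(pp0)=2>1 -> COPY to pp3. 4 ppages; refcounts: pp0:1 pp1:2 pp2:2 pp3:1
Op 3: write(P0, v0, 130). refcount(pp0)=1 -> write in place. 4 ppages; refcounts: pp0:1 pp1:2 pp2:2 pp3:1
Op 4: read(P1, v1) -> 28. No state change.
Op 5: fork(P0) -> P2. 4 ppages; refcounts: pp0:2 pp1:3 pp2:3 pp3:1
P0: v1 -> pp1 = 28
P1: v1 -> pp1 = 28
P2: v1 -> pp1 = 28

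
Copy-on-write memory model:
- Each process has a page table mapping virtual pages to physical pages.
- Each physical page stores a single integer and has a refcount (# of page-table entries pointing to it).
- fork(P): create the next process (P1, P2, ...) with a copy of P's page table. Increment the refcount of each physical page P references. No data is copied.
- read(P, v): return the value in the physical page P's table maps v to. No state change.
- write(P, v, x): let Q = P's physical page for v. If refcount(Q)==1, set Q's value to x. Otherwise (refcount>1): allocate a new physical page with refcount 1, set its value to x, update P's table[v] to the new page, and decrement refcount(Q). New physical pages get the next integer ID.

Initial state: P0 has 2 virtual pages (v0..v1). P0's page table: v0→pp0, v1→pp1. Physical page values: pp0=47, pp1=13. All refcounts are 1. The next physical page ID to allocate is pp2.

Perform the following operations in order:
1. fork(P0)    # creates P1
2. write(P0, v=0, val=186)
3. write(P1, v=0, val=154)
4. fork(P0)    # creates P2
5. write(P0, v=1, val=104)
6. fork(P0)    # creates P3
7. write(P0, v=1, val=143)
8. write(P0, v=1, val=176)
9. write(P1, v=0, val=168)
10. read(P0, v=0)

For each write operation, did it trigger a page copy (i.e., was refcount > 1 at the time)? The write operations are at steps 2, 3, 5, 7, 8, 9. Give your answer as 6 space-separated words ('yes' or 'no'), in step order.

Op 1: fork(P0) -> P1. 2 ppages; refcounts: pp0:2 pp1:2
Op 2: write(P0, v0, 186). refcount(pp0)=2>1 -> COPY to pp2. 3 ppages; refcounts: pp0:1 pp1:2 pp2:1
Op 3: write(P1, v0, 154). refcount(pp0)=1 -> write in place. 3 ppages; refcounts: pp0:1 pp1:2 pp2:1
Op 4: fork(P0) -> P2. 3 ppages; refcounts: pp0:1 pp1:3 pp2:2
Op 5: write(P0, v1, 104). refcount(pp1)=3>1 -> COPY to pp3. 4 ppages; refcounts: pp0:1 pp1:2 pp2:2 pp3:1
Op 6: fork(P0) -> P3. 4 ppages; refcounts: pp0:1 pp1:2 pp2:3 pp3:2
Op 7: write(P0, v1, 143). refcount(pp3)=2>1 -> COPY to pp4. 5 ppages; refcounts: pp0:1 pp1:2 pp2:3 pp3:1 pp4:1
Op 8: write(P0, v1, 176). refcount(pp4)=1 -> write in place. 5 ppages; refcounts: pp0:1 pp1:2 pp2:3 pp3:1 pp4:1
Op 9: write(P1, v0, 168). refcount(pp0)=1 -> write in place. 5 ppages; refcounts: pp0:1 pp1:2 pp2:3 pp3:1 pp4:1
Op 10: read(P0, v0) -> 186. No state change.

yes no yes yes no no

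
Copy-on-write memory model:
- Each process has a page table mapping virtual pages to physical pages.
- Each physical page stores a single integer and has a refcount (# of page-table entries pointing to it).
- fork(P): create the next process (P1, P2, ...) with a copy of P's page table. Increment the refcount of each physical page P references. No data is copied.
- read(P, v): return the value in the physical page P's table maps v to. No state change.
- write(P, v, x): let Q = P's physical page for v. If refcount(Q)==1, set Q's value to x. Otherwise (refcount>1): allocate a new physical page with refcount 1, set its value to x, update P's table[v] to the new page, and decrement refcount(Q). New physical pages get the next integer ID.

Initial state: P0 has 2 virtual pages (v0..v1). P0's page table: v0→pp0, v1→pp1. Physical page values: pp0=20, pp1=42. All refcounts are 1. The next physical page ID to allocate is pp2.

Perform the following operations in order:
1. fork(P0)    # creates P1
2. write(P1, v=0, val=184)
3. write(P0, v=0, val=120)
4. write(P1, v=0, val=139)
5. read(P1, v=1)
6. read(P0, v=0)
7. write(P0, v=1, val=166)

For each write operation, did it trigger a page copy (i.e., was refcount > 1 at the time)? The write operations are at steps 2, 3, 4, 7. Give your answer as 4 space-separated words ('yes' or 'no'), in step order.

Op 1: fork(P0) -> P1. 2 ppages; refcounts: pp0:2 pp1:2
Op 2: write(P1, v0, 184). refcount(pp0)=2>1 -> COPY to pp2. 3 ppages; refcounts: pp0:1 pp1:2 pp2:1
Op 3: write(P0, v0, 120). refcount(pp0)=1 -> write in place. 3 ppages; refcounts: pp0:1 pp1:2 pp2:1
Op 4: write(P1, v0, 139). refcount(pp2)=1 -> write in place. 3 ppages; refcounts: pp0:1 pp1:2 pp2:1
Op 5: read(P1, v1) -> 42. No state change.
Op 6: read(P0, v0) -> 120. No state change.
Op 7: write(P0, v1, 166). refcount(pp1)=2>1 -> COPY to pp3. 4 ppages; refcounts: pp0:1 pp1:1 pp2:1 pp3:1

yes no no yes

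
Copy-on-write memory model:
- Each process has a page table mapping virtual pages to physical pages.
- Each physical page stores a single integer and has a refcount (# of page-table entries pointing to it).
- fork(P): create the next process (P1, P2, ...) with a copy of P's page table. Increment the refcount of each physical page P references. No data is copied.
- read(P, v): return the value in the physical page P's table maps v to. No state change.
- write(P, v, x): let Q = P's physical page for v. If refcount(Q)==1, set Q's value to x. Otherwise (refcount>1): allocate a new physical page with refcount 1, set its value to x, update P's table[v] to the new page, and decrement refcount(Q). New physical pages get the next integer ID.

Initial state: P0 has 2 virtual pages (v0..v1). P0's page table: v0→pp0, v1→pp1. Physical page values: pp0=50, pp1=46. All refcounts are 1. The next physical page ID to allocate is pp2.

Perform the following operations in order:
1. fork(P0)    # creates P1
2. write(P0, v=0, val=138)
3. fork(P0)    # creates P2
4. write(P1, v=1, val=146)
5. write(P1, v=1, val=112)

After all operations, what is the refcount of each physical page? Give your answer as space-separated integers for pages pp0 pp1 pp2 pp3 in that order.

Answer: 1 2 2 1

Derivation:
Op 1: fork(P0) -> P1. 2 ppages; refcounts: pp0:2 pp1:2
Op 2: write(P0, v0, 138). refcount(pp0)=2>1 -> COPY to pp2. 3 ppages; refcounts: pp0:1 pp1:2 pp2:1
Op 3: fork(P0) -> P2. 3 ppages; refcounts: pp0:1 pp1:3 pp2:2
Op 4: write(P1, v1, 146). refcount(pp1)=3>1 -> COPY to pp3. 4 ppages; refcounts: pp0:1 pp1:2 pp2:2 pp3:1
Op 5: write(P1, v1, 112). refcount(pp3)=1 -> write in place. 4 ppages; refcounts: pp0:1 pp1:2 pp2:2 pp3:1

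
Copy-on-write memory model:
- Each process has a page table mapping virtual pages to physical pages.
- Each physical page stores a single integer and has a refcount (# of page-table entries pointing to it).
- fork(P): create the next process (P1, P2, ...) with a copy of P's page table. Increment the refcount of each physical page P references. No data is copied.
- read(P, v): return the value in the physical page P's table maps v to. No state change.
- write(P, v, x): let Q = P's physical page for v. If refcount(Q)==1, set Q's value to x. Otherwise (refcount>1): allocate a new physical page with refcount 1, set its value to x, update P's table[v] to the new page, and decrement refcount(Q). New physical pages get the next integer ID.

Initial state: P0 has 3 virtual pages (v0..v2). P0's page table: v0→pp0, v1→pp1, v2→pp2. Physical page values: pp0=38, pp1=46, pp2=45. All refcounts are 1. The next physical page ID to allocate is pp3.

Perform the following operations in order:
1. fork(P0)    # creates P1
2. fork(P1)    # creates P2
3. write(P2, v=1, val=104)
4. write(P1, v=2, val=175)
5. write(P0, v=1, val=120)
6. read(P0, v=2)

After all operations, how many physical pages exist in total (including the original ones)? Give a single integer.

Answer: 6

Derivation:
Op 1: fork(P0) -> P1. 3 ppages; refcounts: pp0:2 pp1:2 pp2:2
Op 2: fork(P1) -> P2. 3 ppages; refcounts: pp0:3 pp1:3 pp2:3
Op 3: write(P2, v1, 104). refcount(pp1)=3>1 -> COPY to pp3. 4 ppages; refcounts: pp0:3 pp1:2 pp2:3 pp3:1
Op 4: write(P1, v2, 175). refcount(pp2)=3>1 -> COPY to pp4. 5 ppages; refcounts: pp0:3 pp1:2 pp2:2 pp3:1 pp4:1
Op 5: write(P0, v1, 120). refcount(pp1)=2>1 -> COPY to pp5. 6 ppages; refcounts: pp0:3 pp1:1 pp2:2 pp3:1 pp4:1 pp5:1
Op 6: read(P0, v2) -> 45. No state change.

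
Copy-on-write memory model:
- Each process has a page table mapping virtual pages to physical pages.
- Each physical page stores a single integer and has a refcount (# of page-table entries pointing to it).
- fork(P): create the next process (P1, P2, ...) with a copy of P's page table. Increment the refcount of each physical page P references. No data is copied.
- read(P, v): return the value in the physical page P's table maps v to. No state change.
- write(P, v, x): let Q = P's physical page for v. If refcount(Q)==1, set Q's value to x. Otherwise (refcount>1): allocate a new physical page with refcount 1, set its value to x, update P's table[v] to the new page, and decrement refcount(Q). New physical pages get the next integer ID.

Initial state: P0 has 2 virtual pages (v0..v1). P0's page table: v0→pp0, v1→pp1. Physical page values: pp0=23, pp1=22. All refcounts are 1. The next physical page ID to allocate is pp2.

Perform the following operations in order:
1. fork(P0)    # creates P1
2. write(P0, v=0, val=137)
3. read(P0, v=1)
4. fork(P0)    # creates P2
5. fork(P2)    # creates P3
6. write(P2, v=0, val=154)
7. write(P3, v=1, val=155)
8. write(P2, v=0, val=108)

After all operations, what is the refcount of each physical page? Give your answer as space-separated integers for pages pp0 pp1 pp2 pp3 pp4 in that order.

Op 1: fork(P0) -> P1. 2 ppages; refcounts: pp0:2 pp1:2
Op 2: write(P0, v0, 137). refcount(pp0)=2>1 -> COPY to pp2. 3 ppages; refcounts: pp0:1 pp1:2 pp2:1
Op 3: read(P0, v1) -> 22. No state change.
Op 4: fork(P0) -> P2. 3 ppages; refcounts: pp0:1 pp1:3 pp2:2
Op 5: fork(P2) -> P3. 3 ppages; refcounts: pp0:1 pp1:4 pp2:3
Op 6: write(P2, v0, 154). refcount(pp2)=3>1 -> COPY to pp3. 4 ppages; refcounts: pp0:1 pp1:4 pp2:2 pp3:1
Op 7: write(P3, v1, 155). refcount(pp1)=4>1 -> COPY to pp4. 5 ppages; refcounts: pp0:1 pp1:3 pp2:2 pp3:1 pp4:1
Op 8: write(P2, v0, 108). refcount(pp3)=1 -> write in place. 5 ppages; refcounts: pp0:1 pp1:3 pp2:2 pp3:1 pp4:1

Answer: 1 3 2 1 1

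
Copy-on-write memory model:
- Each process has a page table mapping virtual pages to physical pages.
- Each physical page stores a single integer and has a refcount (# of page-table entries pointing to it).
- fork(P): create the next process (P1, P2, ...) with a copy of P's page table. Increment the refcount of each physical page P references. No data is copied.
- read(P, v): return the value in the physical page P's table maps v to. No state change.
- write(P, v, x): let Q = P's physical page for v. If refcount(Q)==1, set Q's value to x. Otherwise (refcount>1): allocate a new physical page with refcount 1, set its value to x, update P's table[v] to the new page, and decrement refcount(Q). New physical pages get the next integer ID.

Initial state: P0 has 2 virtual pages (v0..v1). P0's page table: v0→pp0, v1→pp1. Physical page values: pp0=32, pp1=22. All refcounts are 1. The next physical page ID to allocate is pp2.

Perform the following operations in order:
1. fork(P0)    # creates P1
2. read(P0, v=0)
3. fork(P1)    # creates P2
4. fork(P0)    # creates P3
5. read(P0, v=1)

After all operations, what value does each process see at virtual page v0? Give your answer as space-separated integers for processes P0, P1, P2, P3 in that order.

Op 1: fork(P0) -> P1. 2 ppages; refcounts: pp0:2 pp1:2
Op 2: read(P0, v0) -> 32. No state change.
Op 3: fork(P1) -> P2. 2 ppages; refcounts: pp0:3 pp1:3
Op 4: fork(P0) -> P3. 2 ppages; refcounts: pp0:4 pp1:4
Op 5: read(P0, v1) -> 22. No state change.
P0: v0 -> pp0 = 32
P1: v0 -> pp0 = 32
P2: v0 -> pp0 = 32
P3: v0 -> pp0 = 32

Answer: 32 32 32 32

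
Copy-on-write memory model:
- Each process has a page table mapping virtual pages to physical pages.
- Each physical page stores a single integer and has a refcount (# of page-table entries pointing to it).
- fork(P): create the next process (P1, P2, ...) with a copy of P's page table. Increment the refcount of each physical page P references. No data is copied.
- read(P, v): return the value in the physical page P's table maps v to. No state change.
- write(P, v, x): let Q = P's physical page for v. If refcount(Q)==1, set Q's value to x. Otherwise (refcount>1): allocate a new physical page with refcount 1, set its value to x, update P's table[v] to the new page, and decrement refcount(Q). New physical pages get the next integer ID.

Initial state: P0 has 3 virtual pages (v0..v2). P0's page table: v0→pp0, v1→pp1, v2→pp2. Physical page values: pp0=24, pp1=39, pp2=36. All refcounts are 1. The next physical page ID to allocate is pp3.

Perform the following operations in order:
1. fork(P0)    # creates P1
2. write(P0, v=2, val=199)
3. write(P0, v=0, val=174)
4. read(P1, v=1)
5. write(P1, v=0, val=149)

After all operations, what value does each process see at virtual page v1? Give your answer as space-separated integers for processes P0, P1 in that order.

Answer: 39 39

Derivation:
Op 1: fork(P0) -> P1. 3 ppages; refcounts: pp0:2 pp1:2 pp2:2
Op 2: write(P0, v2, 199). refcount(pp2)=2>1 -> COPY to pp3. 4 ppages; refcounts: pp0:2 pp1:2 pp2:1 pp3:1
Op 3: write(P0, v0, 174). refcount(pp0)=2>1 -> COPY to pp4. 5 ppages; refcounts: pp0:1 pp1:2 pp2:1 pp3:1 pp4:1
Op 4: read(P1, v1) -> 39. No state change.
Op 5: write(P1, v0, 149). refcount(pp0)=1 -> write in place. 5 ppages; refcounts: pp0:1 pp1:2 pp2:1 pp3:1 pp4:1
P0: v1 -> pp1 = 39
P1: v1 -> pp1 = 39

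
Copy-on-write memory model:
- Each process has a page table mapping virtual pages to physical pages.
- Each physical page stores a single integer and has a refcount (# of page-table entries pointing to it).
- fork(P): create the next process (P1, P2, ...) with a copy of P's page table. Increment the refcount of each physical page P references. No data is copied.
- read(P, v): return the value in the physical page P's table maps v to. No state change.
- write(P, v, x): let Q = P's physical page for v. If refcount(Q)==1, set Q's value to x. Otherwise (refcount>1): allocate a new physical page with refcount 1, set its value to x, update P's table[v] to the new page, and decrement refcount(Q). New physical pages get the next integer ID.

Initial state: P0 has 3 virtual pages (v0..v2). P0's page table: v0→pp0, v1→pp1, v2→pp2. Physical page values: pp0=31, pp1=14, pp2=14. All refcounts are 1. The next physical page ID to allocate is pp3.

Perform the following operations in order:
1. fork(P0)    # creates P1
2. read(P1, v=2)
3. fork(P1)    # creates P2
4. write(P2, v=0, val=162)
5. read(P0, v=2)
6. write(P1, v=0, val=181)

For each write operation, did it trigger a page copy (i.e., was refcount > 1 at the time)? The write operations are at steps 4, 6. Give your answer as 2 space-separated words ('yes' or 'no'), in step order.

Op 1: fork(P0) -> P1. 3 ppages; refcounts: pp0:2 pp1:2 pp2:2
Op 2: read(P1, v2) -> 14. No state change.
Op 3: fork(P1) -> P2. 3 ppages; refcounts: pp0:3 pp1:3 pp2:3
Op 4: write(P2, v0, 162). refcount(pp0)=3>1 -> COPY to pp3. 4 ppages; refcounts: pp0:2 pp1:3 pp2:3 pp3:1
Op 5: read(P0, v2) -> 14. No state change.
Op 6: write(P1, v0, 181). refcount(pp0)=2>1 -> COPY to pp4. 5 ppages; refcounts: pp0:1 pp1:3 pp2:3 pp3:1 pp4:1

yes yes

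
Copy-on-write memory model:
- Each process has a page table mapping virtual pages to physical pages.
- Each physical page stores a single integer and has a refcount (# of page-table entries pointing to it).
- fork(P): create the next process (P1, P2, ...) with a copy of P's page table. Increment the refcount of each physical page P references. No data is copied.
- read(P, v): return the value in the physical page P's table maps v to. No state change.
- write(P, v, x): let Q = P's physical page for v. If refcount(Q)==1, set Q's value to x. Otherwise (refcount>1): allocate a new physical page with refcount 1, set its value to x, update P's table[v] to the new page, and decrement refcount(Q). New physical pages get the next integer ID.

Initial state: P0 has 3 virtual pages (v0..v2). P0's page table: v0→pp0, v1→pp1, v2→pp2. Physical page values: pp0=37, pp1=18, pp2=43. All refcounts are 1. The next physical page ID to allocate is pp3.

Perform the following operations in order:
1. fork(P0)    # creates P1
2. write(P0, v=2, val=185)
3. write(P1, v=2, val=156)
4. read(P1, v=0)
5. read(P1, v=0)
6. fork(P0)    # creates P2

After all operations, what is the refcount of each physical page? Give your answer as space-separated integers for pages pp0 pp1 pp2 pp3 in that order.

Op 1: fork(P0) -> P1. 3 ppages; refcounts: pp0:2 pp1:2 pp2:2
Op 2: write(P0, v2, 185). refcount(pp2)=2>1 -> COPY to pp3. 4 ppages; refcounts: pp0:2 pp1:2 pp2:1 pp3:1
Op 3: write(P1, v2, 156). refcount(pp2)=1 -> write in place. 4 ppages; refcounts: pp0:2 pp1:2 pp2:1 pp3:1
Op 4: read(P1, v0) -> 37. No state change.
Op 5: read(P1, v0) -> 37. No state change.
Op 6: fork(P0) -> P2. 4 ppages; refcounts: pp0:3 pp1:3 pp2:1 pp3:2

Answer: 3 3 1 2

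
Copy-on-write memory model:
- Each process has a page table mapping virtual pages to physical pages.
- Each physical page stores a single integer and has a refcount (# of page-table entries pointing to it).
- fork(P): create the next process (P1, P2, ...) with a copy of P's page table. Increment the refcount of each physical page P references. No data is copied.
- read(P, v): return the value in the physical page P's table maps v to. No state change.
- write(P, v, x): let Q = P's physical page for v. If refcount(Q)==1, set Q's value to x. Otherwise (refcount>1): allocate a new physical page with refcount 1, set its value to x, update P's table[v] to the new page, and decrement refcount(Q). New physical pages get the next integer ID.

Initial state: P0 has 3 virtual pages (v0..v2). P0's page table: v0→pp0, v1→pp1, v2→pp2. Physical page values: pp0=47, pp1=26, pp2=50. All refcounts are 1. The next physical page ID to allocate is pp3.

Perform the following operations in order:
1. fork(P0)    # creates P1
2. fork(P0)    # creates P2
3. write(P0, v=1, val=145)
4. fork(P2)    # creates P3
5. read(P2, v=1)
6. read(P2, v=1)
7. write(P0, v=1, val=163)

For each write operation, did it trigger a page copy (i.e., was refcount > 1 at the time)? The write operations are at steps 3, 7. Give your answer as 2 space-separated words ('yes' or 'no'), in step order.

Op 1: fork(P0) -> P1. 3 ppages; refcounts: pp0:2 pp1:2 pp2:2
Op 2: fork(P0) -> P2. 3 ppages; refcounts: pp0:3 pp1:3 pp2:3
Op 3: write(P0, v1, 145). refcount(pp1)=3>1 -> COPY to pp3. 4 ppages; refcounts: pp0:3 pp1:2 pp2:3 pp3:1
Op 4: fork(P2) -> P3. 4 ppages; refcounts: pp0:4 pp1:3 pp2:4 pp3:1
Op 5: read(P2, v1) -> 26. No state change.
Op 6: read(P2, v1) -> 26. No state change.
Op 7: write(P0, v1, 163). refcount(pp3)=1 -> write in place. 4 ppages; refcounts: pp0:4 pp1:3 pp2:4 pp3:1

yes no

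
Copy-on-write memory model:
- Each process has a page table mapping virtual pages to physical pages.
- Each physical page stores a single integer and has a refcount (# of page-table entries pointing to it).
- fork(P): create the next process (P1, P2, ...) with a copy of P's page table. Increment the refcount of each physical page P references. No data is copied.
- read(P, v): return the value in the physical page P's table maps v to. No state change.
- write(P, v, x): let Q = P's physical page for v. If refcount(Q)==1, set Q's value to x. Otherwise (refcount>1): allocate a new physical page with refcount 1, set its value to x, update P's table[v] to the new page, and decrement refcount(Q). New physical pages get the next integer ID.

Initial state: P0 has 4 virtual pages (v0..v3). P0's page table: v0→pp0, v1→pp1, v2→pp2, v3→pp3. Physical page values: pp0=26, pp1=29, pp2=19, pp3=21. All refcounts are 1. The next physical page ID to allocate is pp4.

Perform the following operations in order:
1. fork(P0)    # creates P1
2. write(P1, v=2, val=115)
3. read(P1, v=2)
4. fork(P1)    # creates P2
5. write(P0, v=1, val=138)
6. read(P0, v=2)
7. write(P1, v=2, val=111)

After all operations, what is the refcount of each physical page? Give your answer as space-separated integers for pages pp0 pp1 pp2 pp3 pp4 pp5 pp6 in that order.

Op 1: fork(P0) -> P1. 4 ppages; refcounts: pp0:2 pp1:2 pp2:2 pp3:2
Op 2: write(P1, v2, 115). refcount(pp2)=2>1 -> COPY to pp4. 5 ppages; refcounts: pp0:2 pp1:2 pp2:1 pp3:2 pp4:1
Op 3: read(P1, v2) -> 115. No state change.
Op 4: fork(P1) -> P2. 5 ppages; refcounts: pp0:3 pp1:3 pp2:1 pp3:3 pp4:2
Op 5: write(P0, v1, 138). refcount(pp1)=3>1 -> COPY to pp5. 6 ppages; refcounts: pp0:3 pp1:2 pp2:1 pp3:3 pp4:2 pp5:1
Op 6: read(P0, v2) -> 19. No state change.
Op 7: write(P1, v2, 111). refcount(pp4)=2>1 -> COPY to pp6. 7 ppages; refcounts: pp0:3 pp1:2 pp2:1 pp3:3 pp4:1 pp5:1 pp6:1

Answer: 3 2 1 3 1 1 1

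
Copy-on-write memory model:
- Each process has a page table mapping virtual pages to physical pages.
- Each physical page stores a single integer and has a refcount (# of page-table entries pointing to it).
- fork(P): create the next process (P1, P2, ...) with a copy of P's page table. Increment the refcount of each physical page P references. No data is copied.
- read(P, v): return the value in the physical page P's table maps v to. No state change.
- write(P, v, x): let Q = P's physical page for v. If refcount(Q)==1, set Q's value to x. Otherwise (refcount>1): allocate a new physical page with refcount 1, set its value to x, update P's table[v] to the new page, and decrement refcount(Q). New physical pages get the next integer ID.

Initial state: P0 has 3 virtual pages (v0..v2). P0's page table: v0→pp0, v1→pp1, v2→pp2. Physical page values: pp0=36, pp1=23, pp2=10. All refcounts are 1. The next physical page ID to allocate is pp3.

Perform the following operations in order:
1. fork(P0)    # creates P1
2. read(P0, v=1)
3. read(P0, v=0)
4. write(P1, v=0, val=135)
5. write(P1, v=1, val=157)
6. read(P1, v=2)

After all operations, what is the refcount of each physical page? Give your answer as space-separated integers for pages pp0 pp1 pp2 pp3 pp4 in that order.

Answer: 1 1 2 1 1

Derivation:
Op 1: fork(P0) -> P1. 3 ppages; refcounts: pp0:2 pp1:2 pp2:2
Op 2: read(P0, v1) -> 23. No state change.
Op 3: read(P0, v0) -> 36. No state change.
Op 4: write(P1, v0, 135). refcount(pp0)=2>1 -> COPY to pp3. 4 ppages; refcounts: pp0:1 pp1:2 pp2:2 pp3:1
Op 5: write(P1, v1, 157). refcount(pp1)=2>1 -> COPY to pp4. 5 ppages; refcounts: pp0:1 pp1:1 pp2:2 pp3:1 pp4:1
Op 6: read(P1, v2) -> 10. No state change.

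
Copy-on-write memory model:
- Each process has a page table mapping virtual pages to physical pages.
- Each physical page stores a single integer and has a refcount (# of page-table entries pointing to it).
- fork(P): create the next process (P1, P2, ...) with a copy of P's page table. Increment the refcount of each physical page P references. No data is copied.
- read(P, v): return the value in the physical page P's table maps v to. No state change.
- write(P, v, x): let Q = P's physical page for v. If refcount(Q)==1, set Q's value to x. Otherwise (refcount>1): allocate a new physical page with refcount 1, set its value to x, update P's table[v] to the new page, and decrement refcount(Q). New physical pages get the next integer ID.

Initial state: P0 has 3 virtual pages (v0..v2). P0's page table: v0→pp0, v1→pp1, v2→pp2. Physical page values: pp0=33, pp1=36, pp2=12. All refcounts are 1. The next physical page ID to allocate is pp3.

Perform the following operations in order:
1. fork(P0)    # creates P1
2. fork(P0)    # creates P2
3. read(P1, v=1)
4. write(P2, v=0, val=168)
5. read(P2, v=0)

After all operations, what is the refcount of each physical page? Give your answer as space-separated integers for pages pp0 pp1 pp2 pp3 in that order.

Answer: 2 3 3 1

Derivation:
Op 1: fork(P0) -> P1. 3 ppages; refcounts: pp0:2 pp1:2 pp2:2
Op 2: fork(P0) -> P2. 3 ppages; refcounts: pp0:3 pp1:3 pp2:3
Op 3: read(P1, v1) -> 36. No state change.
Op 4: write(P2, v0, 168). refcount(pp0)=3>1 -> COPY to pp3. 4 ppages; refcounts: pp0:2 pp1:3 pp2:3 pp3:1
Op 5: read(P2, v0) -> 168. No state change.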